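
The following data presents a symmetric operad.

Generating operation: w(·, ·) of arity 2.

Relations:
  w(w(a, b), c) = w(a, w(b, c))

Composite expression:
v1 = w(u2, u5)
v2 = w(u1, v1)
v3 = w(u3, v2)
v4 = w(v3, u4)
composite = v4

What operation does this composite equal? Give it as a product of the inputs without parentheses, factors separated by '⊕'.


Every regrouping of w is equal, so read the u-inputs in written order.
w(u2, u5) flattens to u2 ⊕ u5
w(u1, w(u2, u5)) flattens to u1 ⊕ u2 ⊕ u5
w(u3, w(u1, w(u2, u5))) flattens to u3 ⊕ u1 ⊕ u2 ⊕ u5
w(w(u3, w(u1, w(u2, u5))), u4) flattens to u3 ⊕ u1 ⊕ u2 ⊕ u5 ⊕ u4

u3 ⊕ u1 ⊕ u2 ⊕ u5 ⊕ u4


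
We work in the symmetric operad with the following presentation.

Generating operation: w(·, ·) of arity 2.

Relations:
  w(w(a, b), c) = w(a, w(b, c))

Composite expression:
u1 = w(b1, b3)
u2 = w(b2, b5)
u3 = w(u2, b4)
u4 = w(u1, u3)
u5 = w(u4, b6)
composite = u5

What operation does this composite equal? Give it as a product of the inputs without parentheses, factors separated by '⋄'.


b1 ⋄ b3 ⋄ b2 ⋄ b5 ⋄ b4 ⋄ b6


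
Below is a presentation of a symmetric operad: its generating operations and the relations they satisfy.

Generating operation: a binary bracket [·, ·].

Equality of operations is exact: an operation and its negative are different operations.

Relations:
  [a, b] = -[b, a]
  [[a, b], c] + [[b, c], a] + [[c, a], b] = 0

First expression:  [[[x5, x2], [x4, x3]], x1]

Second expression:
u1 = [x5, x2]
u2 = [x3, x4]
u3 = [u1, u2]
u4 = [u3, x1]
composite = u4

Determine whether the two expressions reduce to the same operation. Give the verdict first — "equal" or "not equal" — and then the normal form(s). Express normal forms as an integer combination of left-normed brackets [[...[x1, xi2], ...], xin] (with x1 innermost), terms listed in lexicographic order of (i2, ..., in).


not equal; the first gives -[[[[x1, x2], x5], x3], x4] + [[[[x1, x2], x5], x4], x3] + [[[[x1, x3], x4], x2], x5] - [[[[x1, x3], x4], x5], x2] - [[[[x1, x4], x3], x2], x5] + [[[[x1, x4], x3], x5], x2] + [[[[x1, x5], x2], x3], x4] - [[[[x1, x5], x2], x4], x3] and the second [[[[x1, x2], x5], x3], x4] - [[[[x1, x2], x5], x4], x3] - [[[[x1, x3], x4], x2], x5] + [[[[x1, x3], x4], x5], x2] + [[[[x1, x4], x3], x2], x5] - [[[[x1, x4], x3], x5], x2] - [[[[x1, x5], x2], x3], x4] + [[[[x1, x5], x2], x4], x3]

In normal form, the first expression is -[[[[x1, x2], x5], x3], x4] + [[[[x1, x2], x5], x4], x3] + [[[[x1, x3], x4], x2], x5] - [[[[x1, x3], x4], x5], x2] - [[[[x1, x4], x3], x2], x5] + [[[[x1, x4], x3], x5], x2] + [[[[x1, x5], x2], x3], x4] - [[[[x1, x5], x2], x4], x3]
In normal form, the second expression is [[[[x1, x2], x5], x3], x4] - [[[[x1, x2], x5], x4], x3] - [[[[x1, x3], x4], x2], x5] + [[[[x1, x3], x4], x5], x2] + [[[[x1, x4], x3], x2], x5] - [[[[x1, x4], x3], x5], x2] - [[[[x1, x5], x2], x3], x4] + [[[[x1, x5], x2], x4], x3]
They disagree, so not equal.


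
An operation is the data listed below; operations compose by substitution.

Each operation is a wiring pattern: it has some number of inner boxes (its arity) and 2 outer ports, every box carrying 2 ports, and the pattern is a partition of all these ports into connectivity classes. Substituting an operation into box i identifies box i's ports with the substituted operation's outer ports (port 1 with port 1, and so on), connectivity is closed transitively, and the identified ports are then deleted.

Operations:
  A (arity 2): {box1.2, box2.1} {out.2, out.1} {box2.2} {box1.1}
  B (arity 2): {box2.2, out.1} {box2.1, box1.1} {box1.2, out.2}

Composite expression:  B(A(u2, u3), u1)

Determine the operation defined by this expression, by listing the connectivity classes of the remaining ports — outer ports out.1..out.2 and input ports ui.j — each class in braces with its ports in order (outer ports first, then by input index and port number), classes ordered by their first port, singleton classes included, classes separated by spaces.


Connectivity passes through glued B-boundaries; trace each wire chain.
after A, the pattern on (u2, u3) reads {out.1, out.2} {u2.1} {u2.2, u3.1} {u3.2} (out.j = its outer ports)
after B, the pattern on (u2, u3, u1) reads {out.1, u1.2} {out.2, u1.1} {u2.1} {u2.2, u3.1} {u3.2} (out.j = its outer ports)

{out.1, u1.2} {out.2, u1.1} {u2.1} {u2.2, u3.1} {u3.2}


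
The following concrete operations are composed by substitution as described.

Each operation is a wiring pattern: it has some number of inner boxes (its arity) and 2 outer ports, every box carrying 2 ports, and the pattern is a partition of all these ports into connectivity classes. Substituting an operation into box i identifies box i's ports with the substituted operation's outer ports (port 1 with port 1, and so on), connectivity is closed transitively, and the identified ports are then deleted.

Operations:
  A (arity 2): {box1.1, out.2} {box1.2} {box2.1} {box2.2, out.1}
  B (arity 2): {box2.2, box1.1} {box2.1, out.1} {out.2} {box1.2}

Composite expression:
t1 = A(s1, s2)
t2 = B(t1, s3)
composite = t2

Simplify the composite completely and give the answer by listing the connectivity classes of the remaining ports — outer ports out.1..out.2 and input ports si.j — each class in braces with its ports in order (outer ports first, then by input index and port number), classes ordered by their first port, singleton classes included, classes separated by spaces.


{out.1, s3.1} {out.2} {s1.1} {s1.2} {s2.1} {s2.2, s3.2}

Substituting into B glues patterns; closure does the rest.
the subtree at A composes to {out.1, s2.2} {out.2, s1.1} {s1.2} {s2.1} on (s1, s2); out.j = own outer ports
the subtree at B composes to {out.1, s3.1} {out.2} {s1.1} {s1.2} {s2.1} {s2.2, s3.2} on (s1, s2, s3); out.j = own outer ports


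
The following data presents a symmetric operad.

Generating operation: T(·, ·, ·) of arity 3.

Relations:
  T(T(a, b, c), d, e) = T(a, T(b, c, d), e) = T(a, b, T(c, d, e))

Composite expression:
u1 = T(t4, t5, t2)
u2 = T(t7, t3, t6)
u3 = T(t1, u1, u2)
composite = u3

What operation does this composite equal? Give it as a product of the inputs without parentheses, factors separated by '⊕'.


t1 ⊕ t4 ⊕ t5 ⊕ t2 ⊕ t7 ⊕ t3 ⊕ t6

Key point: T is associative — brackets drop, the t-order remains.
T(t4, t5, t2) unparenthesizes to t4 ⊕ t5 ⊕ t2
T(t7, t3, t6) unparenthesizes to t7 ⊕ t3 ⊕ t6
T(t1, T(t4, t5, t2), T(t7, t3, t6)) unparenthesizes to t1 ⊕ t4 ⊕ t5 ⊕ t2 ⊕ t7 ⊕ t3 ⊕ t6


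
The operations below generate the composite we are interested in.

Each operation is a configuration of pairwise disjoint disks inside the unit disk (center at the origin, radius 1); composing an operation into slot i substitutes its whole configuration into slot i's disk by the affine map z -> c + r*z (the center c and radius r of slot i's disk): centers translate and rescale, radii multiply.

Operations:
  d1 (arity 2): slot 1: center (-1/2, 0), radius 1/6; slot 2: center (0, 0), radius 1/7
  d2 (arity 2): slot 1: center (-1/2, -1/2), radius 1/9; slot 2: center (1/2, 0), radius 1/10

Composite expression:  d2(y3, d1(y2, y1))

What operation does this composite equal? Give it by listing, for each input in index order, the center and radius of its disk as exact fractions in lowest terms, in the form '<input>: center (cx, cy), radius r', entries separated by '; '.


y1: center (1/2, 0), radius 1/70; y2: center (9/20, 0), radius 1/60; y3: center (-1/2, -1/2), radius 1/9

Affine substitution under d2: radii multiply and y-centers shift.
input y3: applying the 1 nested substitution gives center (-1/2, -1/2), radius 1/9
input y2: applying the 2 nested substitutions gives center (9/20, 0), radius 1/60
input y1: applying the 2 nested substitutions gives center (1/2, 0), radius 1/70


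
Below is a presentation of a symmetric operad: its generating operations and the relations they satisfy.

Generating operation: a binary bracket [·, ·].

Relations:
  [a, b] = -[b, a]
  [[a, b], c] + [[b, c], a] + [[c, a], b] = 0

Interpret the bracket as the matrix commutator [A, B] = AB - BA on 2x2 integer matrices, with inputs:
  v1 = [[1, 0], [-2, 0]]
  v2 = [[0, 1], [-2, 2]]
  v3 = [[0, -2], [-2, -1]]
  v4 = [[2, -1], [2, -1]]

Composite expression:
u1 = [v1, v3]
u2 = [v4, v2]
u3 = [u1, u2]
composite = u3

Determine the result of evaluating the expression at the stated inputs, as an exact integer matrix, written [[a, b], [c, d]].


[[-4, -8], [16, 4]]

[v1, v3] = [[-4, -2], [0, 4]]
[v4, v2] = [[0, 1], [2, 0]]
[[v1, v3], [v4, v2]] = [[-4, -8], [16, 4]]


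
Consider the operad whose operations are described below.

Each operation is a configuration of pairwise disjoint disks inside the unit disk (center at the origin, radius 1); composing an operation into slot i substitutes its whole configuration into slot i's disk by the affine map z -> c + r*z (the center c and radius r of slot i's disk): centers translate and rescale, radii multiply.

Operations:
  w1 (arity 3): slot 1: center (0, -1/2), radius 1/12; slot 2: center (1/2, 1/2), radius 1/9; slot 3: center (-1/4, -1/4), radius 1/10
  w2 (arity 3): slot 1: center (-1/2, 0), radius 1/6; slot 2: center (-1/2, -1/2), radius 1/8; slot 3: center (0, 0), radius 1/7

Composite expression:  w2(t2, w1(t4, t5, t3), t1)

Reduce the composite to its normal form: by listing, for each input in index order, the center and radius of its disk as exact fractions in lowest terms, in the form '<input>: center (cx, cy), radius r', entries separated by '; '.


Affine substitution under w2: radii multiply and t-centers shift.
t2: after 1 affine step, its disk has center (-1/2, 0), radius 1/6
t4: after 2 affine steps, its disk has center (-1/2, -9/16), radius 1/96
t5: after 2 affine steps, its disk has center (-7/16, -7/16), radius 1/72
t3: after 2 affine steps, its disk has center (-17/32, -17/32), radius 1/80
t1: after 1 affine step, its disk has center (0, 0), radius 1/7

t1: center (0, 0), radius 1/7; t2: center (-1/2, 0), radius 1/6; t3: center (-17/32, -17/32), radius 1/80; t4: center (-1/2, -9/16), radius 1/96; t5: center (-7/16, -7/16), radius 1/72


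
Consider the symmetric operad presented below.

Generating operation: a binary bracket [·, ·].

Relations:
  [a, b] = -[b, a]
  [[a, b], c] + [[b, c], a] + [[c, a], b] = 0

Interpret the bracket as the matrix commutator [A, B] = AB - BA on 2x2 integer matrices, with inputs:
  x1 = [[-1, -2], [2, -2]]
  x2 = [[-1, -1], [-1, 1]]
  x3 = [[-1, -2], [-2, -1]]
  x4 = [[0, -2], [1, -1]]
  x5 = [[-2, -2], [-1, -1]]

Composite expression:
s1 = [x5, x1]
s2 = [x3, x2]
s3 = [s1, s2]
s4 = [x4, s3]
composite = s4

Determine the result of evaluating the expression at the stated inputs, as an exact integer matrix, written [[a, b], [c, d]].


[[-144, 128], [-8, 144]]


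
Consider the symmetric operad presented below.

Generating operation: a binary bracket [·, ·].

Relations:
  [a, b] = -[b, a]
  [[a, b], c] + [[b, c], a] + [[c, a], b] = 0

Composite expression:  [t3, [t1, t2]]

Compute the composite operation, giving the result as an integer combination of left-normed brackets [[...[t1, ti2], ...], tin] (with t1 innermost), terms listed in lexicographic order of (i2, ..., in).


-[[t1, t2], t3]

Skip Jacobi rewriting: expand, keep t1-initial words, read off terms.
Composite bracket: [t3, [t1, t2]]
Under [a, b] = ab - ba we get 4 signed associative words (2^2 = 4).
Only words starting with t1 matter:
  the word t1t2t3 carries sign -1 and contributes -[[t1, t2], t3]


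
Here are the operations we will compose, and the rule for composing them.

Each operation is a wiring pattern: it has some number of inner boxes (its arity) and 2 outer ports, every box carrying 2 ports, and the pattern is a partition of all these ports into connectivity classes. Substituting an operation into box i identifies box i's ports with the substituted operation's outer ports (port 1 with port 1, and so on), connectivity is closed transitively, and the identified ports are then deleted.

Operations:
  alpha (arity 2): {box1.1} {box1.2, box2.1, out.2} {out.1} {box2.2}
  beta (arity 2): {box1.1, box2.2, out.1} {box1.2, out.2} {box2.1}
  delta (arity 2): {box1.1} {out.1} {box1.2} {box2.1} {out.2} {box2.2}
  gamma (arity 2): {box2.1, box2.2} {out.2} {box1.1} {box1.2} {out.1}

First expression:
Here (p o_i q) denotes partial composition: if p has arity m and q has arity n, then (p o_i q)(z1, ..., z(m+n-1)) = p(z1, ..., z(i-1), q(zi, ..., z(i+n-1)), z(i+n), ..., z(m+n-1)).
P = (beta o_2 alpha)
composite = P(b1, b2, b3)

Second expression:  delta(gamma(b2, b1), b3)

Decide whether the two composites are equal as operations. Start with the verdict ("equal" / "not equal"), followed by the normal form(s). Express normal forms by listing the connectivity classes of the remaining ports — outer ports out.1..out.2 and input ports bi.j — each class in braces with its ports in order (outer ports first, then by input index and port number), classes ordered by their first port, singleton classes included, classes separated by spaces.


not equal — first {out.1, b1.1, b2.2, b3.1} {out.2, b1.2} {b2.1} {b3.2}, second {out.1} {out.2} {b1.1, b1.2} {b2.1} {b2.2} {b3.1} {b3.2}

Normal form of the first expression: {out.1, b1.1, b2.2, b3.1} {out.2, b1.2} {b2.1} {b3.2}
Normal form of the second expression: {out.1} {out.2} {b1.1, b1.2} {b2.1} {b2.2} {b3.1} {b3.2}
The normal forms differ: not equal.


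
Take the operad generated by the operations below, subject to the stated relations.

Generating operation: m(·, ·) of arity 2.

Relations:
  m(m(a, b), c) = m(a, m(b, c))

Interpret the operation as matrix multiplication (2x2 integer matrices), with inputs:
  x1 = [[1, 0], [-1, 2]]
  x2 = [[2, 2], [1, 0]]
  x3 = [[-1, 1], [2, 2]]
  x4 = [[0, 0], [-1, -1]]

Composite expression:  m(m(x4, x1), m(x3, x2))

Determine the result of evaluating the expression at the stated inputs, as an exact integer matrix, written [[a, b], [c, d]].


[[0, 0], [-12, -8]]


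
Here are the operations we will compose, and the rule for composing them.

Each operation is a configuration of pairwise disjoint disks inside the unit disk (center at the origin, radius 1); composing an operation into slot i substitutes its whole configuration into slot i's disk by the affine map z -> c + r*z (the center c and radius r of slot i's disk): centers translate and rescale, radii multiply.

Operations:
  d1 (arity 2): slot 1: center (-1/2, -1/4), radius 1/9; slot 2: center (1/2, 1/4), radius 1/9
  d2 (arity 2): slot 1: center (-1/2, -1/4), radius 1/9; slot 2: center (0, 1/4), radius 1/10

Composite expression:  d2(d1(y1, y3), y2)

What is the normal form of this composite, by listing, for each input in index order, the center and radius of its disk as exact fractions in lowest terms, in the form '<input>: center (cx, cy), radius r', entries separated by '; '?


y1: center (-5/9, -5/18), radius 1/81; y2: center (0, 1/4), radius 1/10; y3: center (-4/9, -2/9), radius 1/81

Each y-disk chains the slot maps above it in d2; radii multiply.
y1: after 2 affine steps, its disk has center (-5/9, -5/18), radius 1/81
y3: after 2 affine steps, its disk has center (-4/9, -2/9), radius 1/81
y2: after 1 affine step, its disk has center (0, 1/4), radius 1/10


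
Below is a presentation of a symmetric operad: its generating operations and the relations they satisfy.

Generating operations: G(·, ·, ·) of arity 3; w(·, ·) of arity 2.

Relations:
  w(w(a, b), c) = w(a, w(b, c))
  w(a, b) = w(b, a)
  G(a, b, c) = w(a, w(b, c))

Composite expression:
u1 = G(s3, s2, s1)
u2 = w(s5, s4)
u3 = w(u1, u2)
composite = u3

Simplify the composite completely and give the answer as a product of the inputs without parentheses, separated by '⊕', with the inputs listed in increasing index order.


Any arrangement under w is one operation, so sort the s-inputs.
G(s3, s2, s1) linearizes to s3 ⊕ s2 ⊕ s1
w(s5, s4) linearizes to s5 ⊕ s4
w(G(s3, s2, s1), w(s5, s4)) linearizes to s3 ⊕ s2 ⊕ s1 ⊕ s5 ⊕ s4
the factors in increasing index order: s1 ⊕ s2 ⊕ s3 ⊕ s4 ⊕ s5

s1 ⊕ s2 ⊕ s3 ⊕ s4 ⊕ s5


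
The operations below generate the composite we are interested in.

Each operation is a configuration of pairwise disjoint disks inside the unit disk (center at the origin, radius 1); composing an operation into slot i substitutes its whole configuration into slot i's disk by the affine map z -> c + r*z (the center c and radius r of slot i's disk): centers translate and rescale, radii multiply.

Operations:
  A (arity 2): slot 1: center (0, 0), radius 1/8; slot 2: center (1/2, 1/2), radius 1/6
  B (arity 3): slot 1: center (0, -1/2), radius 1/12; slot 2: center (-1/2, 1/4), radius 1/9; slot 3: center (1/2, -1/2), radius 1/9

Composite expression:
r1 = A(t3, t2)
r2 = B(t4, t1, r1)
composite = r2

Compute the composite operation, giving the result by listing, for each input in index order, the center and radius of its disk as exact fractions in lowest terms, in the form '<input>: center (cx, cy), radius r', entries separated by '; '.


t1: center (-1/2, 1/4), radius 1/9; t2: center (5/9, -4/9), radius 1/54; t3: center (1/2, -1/2), radius 1/72; t4: center (0, -1/2), radius 1/12

Nesting under B composes maps z -> c + r*z down each t-path.
tracing t4 down its 1-map path: center (0, -1/2), radius 1/12
tracing t1 down its 1-map path: center (-1/2, 1/4), radius 1/9
tracing t3 down its 2-map path: center (1/2, -1/2), radius 1/72
tracing t2 down its 2-map path: center (5/9, -4/9), radius 1/54


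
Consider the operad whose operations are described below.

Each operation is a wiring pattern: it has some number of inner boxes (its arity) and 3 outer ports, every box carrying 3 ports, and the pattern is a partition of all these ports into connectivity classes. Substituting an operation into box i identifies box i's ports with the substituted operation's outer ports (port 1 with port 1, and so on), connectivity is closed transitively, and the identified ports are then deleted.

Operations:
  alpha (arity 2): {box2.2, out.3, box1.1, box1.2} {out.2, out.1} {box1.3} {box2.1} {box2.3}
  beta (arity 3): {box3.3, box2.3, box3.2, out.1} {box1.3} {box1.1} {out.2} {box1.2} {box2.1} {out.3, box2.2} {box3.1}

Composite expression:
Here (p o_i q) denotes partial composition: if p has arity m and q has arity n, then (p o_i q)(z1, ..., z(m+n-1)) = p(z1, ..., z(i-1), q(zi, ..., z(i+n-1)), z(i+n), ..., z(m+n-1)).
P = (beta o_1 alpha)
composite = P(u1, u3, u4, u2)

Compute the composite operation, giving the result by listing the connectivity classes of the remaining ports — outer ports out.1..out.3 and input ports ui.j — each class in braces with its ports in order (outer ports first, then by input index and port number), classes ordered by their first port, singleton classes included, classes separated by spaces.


Connectivity passes through glued beta-boundaries; trace each wire chain.
composing alpha on (u1, u3), with out.j its own outer ports: {out.1, out.2} {out.3, u1.1, u1.2, u3.2} {u1.3} {u3.1} {u3.3}
composing beta on (u1, u3, u4, u2), with out.j its own outer ports: {out.1, u2.2, u2.3, u4.3} {out.2} {out.3, u4.2} {u1.1, u1.2, u3.2} {u1.3} {u2.1} {u3.1} {u3.3} {u4.1}

{out.1, u2.2, u2.3, u4.3} {out.2} {out.3, u4.2} {u1.1, u1.2, u3.2} {u1.3} {u2.1} {u3.1} {u3.3} {u4.1}


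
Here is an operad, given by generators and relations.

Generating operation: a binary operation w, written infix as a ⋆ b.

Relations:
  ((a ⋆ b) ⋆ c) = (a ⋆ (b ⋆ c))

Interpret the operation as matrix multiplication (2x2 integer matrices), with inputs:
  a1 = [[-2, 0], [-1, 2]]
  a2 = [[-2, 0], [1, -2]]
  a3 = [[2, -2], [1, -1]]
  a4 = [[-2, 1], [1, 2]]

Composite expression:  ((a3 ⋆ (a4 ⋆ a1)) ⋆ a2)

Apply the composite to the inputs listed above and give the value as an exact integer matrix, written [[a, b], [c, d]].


[[-32, 8], [-16, 4]]

(a4 ⋆ a1) = [[3, 2], [-4, 4]]
(a3 ⋆ (a4 ⋆ a1)) = [[14, -4], [7, -2]]
((a3 ⋆ (a4 ⋆ a1)) ⋆ a2) = [[-32, 8], [-16, 4]]


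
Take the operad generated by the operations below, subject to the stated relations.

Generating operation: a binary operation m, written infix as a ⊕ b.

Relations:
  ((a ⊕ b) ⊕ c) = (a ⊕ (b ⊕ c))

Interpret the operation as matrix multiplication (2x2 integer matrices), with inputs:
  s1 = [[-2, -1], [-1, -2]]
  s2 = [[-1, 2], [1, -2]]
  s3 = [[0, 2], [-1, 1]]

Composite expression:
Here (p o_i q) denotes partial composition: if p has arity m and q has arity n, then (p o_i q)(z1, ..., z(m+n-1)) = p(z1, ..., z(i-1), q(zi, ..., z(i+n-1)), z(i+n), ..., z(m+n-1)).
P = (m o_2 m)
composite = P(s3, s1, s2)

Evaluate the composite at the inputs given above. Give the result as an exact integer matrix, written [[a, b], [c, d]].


[[-2, 4], [-2, 4]]


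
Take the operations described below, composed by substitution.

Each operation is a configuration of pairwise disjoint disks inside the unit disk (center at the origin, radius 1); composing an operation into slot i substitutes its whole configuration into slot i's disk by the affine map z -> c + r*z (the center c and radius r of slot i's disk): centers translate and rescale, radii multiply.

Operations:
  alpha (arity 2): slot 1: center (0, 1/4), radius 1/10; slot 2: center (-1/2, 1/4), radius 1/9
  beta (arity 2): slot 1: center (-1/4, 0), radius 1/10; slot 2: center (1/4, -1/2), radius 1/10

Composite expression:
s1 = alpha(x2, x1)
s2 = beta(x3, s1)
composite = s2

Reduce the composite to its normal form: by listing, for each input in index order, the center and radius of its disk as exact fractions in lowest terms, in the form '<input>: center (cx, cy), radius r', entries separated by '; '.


Follow each x-input down from beta: c' goes to c + r*c', radius to r*r'.
input x3: applying the 1 nested substitution gives center (-1/4, 0), radius 1/10
input x2: applying the 2 nested substitutions gives center (1/4, -19/40), radius 1/100
input x1: applying the 2 nested substitutions gives center (1/5, -19/40), radius 1/90

x1: center (1/5, -19/40), radius 1/90; x2: center (1/4, -19/40), radius 1/100; x3: center (-1/4, 0), radius 1/10


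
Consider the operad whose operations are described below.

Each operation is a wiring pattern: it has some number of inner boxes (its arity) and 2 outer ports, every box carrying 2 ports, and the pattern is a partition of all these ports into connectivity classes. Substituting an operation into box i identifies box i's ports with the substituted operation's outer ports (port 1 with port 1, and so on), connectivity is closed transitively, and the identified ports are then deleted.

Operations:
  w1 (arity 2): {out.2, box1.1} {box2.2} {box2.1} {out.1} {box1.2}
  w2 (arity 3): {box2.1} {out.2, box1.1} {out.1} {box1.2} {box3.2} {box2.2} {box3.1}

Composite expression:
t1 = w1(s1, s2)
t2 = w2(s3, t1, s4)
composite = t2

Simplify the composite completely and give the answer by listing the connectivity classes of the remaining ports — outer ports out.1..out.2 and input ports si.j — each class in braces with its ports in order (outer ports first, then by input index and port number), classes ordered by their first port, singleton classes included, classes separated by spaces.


Reachability decides: close wires over w2-identified ports.
stage w1: inputs (s1, s2), connectivity {out.1} {out.2, s1.1} {s1.2} {s2.1} {s2.2}, out.j its boundary
stage w2: inputs (s3, s1, s2, s4), connectivity {out.1} {out.2, s3.1} {s1.1} {s1.2} {s2.1} {s2.2} {s3.2} {s4.1} {s4.2}, out.j its boundary

{out.1} {out.2, s3.1} {s1.1} {s1.2} {s2.1} {s2.2} {s3.2} {s4.1} {s4.2}


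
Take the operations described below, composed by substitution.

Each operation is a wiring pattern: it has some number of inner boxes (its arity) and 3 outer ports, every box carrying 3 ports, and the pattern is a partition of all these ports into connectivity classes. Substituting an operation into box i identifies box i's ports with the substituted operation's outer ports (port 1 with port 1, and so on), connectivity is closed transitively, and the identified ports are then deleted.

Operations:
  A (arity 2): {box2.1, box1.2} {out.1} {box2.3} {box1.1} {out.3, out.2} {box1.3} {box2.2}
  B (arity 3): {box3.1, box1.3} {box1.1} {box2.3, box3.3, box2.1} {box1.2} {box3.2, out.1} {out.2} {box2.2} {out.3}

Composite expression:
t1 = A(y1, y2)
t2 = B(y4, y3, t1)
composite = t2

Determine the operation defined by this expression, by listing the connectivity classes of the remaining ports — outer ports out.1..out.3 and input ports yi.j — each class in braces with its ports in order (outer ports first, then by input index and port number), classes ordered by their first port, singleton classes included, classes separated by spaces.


{out.1, y3.1, y3.3} {out.2} {out.3} {y1.1} {y1.2, y2.1} {y1.3} {y2.2} {y2.3} {y3.2} {y4.1} {y4.2} {y4.3}

Treat the ports identified at B as solder joints: merge, then drop.
A over (y1, y2) gives {out.1} {out.2, out.3} {y1.1} {y1.2, y2.1} {y1.3} {y2.2} {y2.3}, out.j being that stage's outer ports
B over (y4, y3, y1, y2) gives {out.1, y3.1, y3.3} {out.2} {out.3} {y1.1} {y1.2, y2.1} {y1.3} {y2.2} {y2.3} {y3.2} {y4.1} {y4.2} {y4.3}, out.j being that stage's outer ports


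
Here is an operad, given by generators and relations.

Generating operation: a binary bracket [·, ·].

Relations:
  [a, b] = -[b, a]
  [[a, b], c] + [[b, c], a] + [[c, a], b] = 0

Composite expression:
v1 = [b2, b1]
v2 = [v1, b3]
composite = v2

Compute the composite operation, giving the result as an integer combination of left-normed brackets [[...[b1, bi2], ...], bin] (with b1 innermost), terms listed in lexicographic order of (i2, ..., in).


-[[b1, b2], b3]


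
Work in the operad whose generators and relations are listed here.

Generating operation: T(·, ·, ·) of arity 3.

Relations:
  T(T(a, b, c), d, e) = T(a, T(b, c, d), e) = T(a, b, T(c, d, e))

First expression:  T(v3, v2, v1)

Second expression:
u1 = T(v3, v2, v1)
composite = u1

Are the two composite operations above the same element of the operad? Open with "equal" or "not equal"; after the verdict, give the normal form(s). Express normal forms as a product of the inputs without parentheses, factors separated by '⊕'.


equal; the common form is v3 ⊕ v2 ⊕ v1

Normal form of the first expression: v3 ⊕ v2 ⊕ v1
Normal form of the second expression: v3 ⊕ v2 ⊕ v1
Both agree, so they are equal.


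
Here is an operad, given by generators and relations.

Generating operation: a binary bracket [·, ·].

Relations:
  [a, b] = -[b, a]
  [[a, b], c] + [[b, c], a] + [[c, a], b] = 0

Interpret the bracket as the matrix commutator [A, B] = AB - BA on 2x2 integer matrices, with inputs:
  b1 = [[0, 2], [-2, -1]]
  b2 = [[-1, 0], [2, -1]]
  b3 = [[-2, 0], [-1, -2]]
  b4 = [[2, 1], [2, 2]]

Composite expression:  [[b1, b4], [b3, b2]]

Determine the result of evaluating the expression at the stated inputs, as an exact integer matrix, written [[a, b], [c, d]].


[b1, b4] = [[6, 1], [-2, -6]]
[b3, b2] = [[0, 0], [0, 0]]
[[b1, b4], [b3, b2]] = [[0, 0], [0, 0]]

[[0, 0], [0, 0]]


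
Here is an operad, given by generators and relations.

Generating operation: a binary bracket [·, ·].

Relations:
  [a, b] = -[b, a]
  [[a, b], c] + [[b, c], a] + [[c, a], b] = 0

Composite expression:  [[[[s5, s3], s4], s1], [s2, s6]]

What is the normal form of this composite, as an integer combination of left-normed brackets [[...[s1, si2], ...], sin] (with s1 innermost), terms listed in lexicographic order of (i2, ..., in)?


[[[[[s1, s3], s5], s4], s2], s6] - [[[[[s1, s3], s5], s4], s6], s2] - [[[[[s1, s4], s3], s5], s2], s6] + [[[[[s1, s4], s3], s5], s6], s2] + [[[[[s1, s4], s5], s3], s2], s6] - [[[[[s1, s4], s5], s3], s6], s2] - [[[[[s1, s5], s3], s4], s2], s6] + [[[[[s1, s5], s3], s4], s6], s2]

A multilinear Lie element is pinned by s1-initial words (s1 innermost).
Composite bracket: [[[[s5, s3], s4], s1], [s2, s6]]
Applying ab - ba throughout gives 32 signed words (2^5 = 32).
Only words starting with s1 matter:
  sign of s1s3s5s4s2s6 is +1, so it contributes +[[[[[s1, s3], s5], s4], s2], s6]
  sign of s1s3s5s4s6s2 is -1, so it contributes -[[[[[s1, s3], s5], s4], s6], s2]
  sign of s1s4s3s5s2s6 is -1, so it contributes -[[[[[s1, s4], s3], s5], s2], s6]
  sign of s1s4s3s5s6s2 is +1, so it contributes +[[[[[s1, s4], s3], s5], s6], s2]
  sign of s1s4s5s3s2s6 is +1, so it contributes +[[[[[s1, s4], s5], s3], s2], s6]
  sign of s1s4s5s3s6s2 is -1, so it contributes -[[[[[s1, s4], s5], s3], s6], s2]
  sign of s1s5s3s4s2s6 is -1, so it contributes -[[[[[s1, s5], s3], s4], s2], s6]
  sign of s1s5s3s4s6s2 is +1, so it contributes +[[[[[s1, s5], s3], s4], s6], s2]


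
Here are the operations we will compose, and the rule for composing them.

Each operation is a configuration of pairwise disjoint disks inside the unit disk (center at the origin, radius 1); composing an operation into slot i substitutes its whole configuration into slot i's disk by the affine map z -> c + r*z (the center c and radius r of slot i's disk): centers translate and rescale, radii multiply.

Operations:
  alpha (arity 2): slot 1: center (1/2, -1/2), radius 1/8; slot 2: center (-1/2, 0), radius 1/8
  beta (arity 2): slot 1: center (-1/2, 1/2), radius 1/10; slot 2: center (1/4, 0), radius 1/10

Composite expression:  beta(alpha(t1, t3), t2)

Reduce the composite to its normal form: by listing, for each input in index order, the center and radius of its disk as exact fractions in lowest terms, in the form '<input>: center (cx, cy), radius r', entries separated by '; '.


Nesting under beta composes maps z -> c + r*z down each t-path.
input t1: applying the 2 nested substitutions gives center (-9/20, 9/20), radius 1/80
input t3: applying the 2 nested substitutions gives center (-11/20, 1/2), radius 1/80
input t2: applying the 1 nested substitution gives center (1/4, 0), radius 1/10

t1: center (-9/20, 9/20), radius 1/80; t2: center (1/4, 0), radius 1/10; t3: center (-11/20, 1/2), radius 1/80


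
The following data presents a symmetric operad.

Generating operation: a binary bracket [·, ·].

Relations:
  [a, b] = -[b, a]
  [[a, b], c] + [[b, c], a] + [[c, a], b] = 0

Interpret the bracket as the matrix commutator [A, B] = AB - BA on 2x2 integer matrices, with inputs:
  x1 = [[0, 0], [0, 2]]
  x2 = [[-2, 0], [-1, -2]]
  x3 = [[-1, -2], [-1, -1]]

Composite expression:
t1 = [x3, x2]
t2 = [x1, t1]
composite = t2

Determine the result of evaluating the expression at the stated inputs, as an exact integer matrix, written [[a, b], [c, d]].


[x3, x2] = [[2, 0], [0, -2]]
[x1, [x3, x2]] = [[0, 0], [0, 0]]

[[0, 0], [0, 0]]


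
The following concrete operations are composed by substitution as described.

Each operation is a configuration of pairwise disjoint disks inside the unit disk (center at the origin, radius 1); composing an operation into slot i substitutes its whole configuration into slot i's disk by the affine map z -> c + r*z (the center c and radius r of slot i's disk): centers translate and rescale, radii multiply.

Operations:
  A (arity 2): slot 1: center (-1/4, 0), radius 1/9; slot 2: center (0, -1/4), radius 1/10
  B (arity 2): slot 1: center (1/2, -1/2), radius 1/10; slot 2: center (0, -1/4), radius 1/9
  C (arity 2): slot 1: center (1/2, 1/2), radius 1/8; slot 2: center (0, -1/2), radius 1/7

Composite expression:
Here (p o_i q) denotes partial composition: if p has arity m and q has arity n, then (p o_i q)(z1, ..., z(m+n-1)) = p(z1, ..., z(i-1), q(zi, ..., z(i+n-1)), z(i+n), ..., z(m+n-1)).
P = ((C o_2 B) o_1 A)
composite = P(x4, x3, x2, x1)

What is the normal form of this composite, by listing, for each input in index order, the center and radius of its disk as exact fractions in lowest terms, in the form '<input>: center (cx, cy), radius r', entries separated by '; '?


x1: center (0, -15/28), radius 1/63; x2: center (1/14, -4/7), radius 1/70; x3: center (1/2, 15/32), radius 1/80; x4: center (15/32, 1/2), radius 1/72

Nesting under C composes maps z -> c + r*z down each x-path.
for x4, the 2-step affine chain lands on center (15/32, 1/2), radius 1/72
for x3, the 2-step affine chain lands on center (1/2, 15/32), radius 1/80
for x2, the 2-step affine chain lands on center (1/14, -4/7), radius 1/70
for x1, the 2-step affine chain lands on center (0, -15/28), radius 1/63


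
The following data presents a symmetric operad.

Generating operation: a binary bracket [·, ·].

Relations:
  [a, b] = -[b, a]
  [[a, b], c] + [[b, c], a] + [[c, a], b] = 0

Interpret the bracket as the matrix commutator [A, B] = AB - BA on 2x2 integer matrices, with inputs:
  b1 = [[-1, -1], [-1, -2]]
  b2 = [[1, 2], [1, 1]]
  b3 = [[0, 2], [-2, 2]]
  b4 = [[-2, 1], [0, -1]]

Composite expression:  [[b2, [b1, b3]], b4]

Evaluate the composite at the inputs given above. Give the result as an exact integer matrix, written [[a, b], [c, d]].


[[-8, 0], [-8, 8]]

[b1, b3] = [[4, 0], [4, -4]]
[b2, [b1, b3]] = [[8, -16], [8, -8]]
[[b2, [b1, b3]], b4] = [[-8, 0], [-8, 8]]


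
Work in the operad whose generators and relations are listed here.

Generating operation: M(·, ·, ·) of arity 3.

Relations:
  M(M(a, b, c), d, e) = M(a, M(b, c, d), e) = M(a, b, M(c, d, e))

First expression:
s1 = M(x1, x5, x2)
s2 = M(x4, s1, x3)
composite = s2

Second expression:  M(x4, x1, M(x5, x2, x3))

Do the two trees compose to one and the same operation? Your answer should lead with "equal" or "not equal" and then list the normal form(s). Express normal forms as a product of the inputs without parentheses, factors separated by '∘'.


equal; both compose to x4 ∘ x1 ∘ x5 ∘ x2 ∘ x3

In normal form, the first expression is x4 ∘ x1 ∘ x5 ∘ x2 ∘ x3
In normal form, the second expression is x4 ∘ x1 ∘ x5 ∘ x2 ∘ x3
The normal forms match — equal.


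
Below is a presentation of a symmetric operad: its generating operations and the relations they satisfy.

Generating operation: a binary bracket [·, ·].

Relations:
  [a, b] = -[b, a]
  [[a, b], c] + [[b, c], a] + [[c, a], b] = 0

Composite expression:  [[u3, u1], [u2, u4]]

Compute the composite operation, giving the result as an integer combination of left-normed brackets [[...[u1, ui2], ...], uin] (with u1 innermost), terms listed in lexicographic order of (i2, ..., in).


-[[[u1, u3], u2], u4] + [[[u1, u3], u4], u2]

In the tensor algebra, words opening u1 carry the u1-anchored form.
Composite bracket: [[u3, u1], [u2, u4]]
Applying ab - ba throughout gives 8 signed words (2^3 = 8).
Coefficients come from the u1-initial words:
  word u1u3u2u4 has sign -1, contributing -[[[u1, u3], u2], u4]
  word u1u3u4u2 has sign +1, contributing +[[[u1, u3], u4], u2]


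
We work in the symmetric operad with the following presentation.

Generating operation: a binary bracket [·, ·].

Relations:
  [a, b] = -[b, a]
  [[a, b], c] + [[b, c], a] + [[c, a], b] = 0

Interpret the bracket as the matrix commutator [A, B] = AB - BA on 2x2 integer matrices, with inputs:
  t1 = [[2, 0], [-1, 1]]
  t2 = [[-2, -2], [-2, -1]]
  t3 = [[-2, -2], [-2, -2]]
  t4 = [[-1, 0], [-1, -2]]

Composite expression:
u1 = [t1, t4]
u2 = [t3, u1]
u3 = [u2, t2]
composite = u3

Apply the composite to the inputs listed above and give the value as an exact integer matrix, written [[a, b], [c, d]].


[[0, 0], [0, 0]]

[t1, t4] = [[0, 0], [0, 0]]
[t3, [t1, t4]] = [[0, 0], [0, 0]]
[[t3, [t1, t4]], t2] = [[0, 0], [0, 0]]


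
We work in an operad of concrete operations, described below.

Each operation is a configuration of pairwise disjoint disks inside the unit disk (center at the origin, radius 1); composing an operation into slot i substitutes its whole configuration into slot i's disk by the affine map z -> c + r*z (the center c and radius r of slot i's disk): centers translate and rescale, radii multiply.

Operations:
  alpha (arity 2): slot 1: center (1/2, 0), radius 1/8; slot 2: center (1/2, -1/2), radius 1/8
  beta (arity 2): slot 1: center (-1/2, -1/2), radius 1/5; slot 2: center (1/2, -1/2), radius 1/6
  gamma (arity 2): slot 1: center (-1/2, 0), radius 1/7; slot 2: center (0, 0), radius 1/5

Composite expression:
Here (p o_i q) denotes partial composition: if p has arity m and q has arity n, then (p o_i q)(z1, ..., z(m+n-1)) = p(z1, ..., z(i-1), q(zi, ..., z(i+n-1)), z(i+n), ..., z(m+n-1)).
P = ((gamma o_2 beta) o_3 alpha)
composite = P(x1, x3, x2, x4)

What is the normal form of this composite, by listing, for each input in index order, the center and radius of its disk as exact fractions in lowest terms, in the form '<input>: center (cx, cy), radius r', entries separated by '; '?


x1: center (-1/2, 0), radius 1/7; x2: center (7/60, -1/10), radius 1/240; x3: center (-1/10, -1/10), radius 1/25; x4: center (7/60, -7/60), radius 1/240

Below gamma, radii multiply path by path; the x-disk centers shift.
x1 passes through 1 substitution, ending at center (-1/2, 0), radius 1/7
x3 passes through 2 substitutions, ending at center (-1/10, -1/10), radius 1/25
x2 passes through 3 substitutions, ending at center (7/60, -1/10), radius 1/240
x4 passes through 3 substitutions, ending at center (7/60, -7/60), radius 1/240


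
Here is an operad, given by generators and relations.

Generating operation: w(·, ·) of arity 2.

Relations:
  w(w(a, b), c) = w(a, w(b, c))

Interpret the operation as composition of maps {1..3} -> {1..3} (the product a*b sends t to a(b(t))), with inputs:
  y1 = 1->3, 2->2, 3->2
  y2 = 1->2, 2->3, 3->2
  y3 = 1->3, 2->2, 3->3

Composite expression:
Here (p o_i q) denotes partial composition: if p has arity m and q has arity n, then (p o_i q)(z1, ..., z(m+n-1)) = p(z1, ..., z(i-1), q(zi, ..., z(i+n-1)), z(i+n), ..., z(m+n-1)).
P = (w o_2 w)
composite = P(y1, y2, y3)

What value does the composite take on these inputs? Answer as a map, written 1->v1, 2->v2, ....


1->2, 2->2, 3->2

w(y2, y3) = 1->2, 2->3, 3->2
w(y1, w(y2, y3)) = 1->2, 2->2, 3->2


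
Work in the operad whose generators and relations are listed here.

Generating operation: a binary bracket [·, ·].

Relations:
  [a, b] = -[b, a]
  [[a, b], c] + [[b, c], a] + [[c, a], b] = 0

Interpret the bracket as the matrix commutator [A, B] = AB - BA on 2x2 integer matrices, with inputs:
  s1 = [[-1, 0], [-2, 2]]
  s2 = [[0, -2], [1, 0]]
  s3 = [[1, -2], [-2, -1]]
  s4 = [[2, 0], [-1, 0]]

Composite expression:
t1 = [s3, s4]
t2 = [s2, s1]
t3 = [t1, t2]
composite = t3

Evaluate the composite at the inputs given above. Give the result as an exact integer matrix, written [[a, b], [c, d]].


[[-24, -56], [-4, 24]]

[s3, s4] = [[2, 4], [-2, -2]]
[s2, s1] = [[4, -6], [-3, -4]]
[[s3, s4], [s2, s1]] = [[-24, -56], [-4, 24]]


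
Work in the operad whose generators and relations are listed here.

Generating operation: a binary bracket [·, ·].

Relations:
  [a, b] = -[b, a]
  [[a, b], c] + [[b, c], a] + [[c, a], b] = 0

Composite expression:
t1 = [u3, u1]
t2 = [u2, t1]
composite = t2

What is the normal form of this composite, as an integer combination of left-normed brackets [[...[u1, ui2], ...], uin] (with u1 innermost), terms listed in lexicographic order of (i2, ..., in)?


Expand each bracket as ab - ba; the u1-initial words give the coefficients.
Composite bracket: [u2, [u3, u1]]
Under [a, b] = ab - ba we get 4 signed associative words (2^2 = 4).
Collect the words opening with u1:
  sign of u1u3u2 is +1, so it contributes +[[u1, u3], u2]

[[u1, u3], u2]


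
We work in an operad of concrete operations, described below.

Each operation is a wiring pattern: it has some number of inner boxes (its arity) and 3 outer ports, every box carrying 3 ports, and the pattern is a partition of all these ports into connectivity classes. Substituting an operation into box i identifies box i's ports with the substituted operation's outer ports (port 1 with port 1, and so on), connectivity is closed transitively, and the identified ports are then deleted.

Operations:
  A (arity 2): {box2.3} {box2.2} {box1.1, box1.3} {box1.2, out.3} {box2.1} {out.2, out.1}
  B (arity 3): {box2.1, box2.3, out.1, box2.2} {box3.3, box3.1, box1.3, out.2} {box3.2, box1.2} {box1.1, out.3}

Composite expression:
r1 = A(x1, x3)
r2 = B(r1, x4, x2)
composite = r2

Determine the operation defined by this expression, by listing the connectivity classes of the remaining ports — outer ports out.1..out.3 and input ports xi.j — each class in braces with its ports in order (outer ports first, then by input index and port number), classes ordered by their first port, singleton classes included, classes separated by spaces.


{out.1, x4.1, x4.2, x4.3} {out.2, x1.2, x2.1, x2.3} {out.3, x2.2} {x1.1, x1.3} {x3.1} {x3.2} {x3.3}
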